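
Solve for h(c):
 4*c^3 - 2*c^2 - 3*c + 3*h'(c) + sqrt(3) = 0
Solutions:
 h(c) = C1 - c^4/3 + 2*c^3/9 + c^2/2 - sqrt(3)*c/3


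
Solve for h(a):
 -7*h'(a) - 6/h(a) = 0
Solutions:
 h(a) = -sqrt(C1 - 84*a)/7
 h(a) = sqrt(C1 - 84*a)/7


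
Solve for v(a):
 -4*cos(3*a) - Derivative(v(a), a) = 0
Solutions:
 v(a) = C1 - 4*sin(3*a)/3


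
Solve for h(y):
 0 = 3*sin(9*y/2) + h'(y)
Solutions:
 h(y) = C1 + 2*cos(9*y/2)/3


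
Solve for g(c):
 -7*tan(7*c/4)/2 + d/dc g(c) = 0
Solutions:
 g(c) = C1 - 2*log(cos(7*c/4))


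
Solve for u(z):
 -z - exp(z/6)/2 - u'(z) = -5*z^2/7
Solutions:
 u(z) = C1 + 5*z^3/21 - z^2/2 - 3*exp(z/6)


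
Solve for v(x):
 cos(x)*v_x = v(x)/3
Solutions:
 v(x) = C1*(sin(x) + 1)^(1/6)/(sin(x) - 1)^(1/6)


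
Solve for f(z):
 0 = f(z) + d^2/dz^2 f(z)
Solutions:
 f(z) = C1*sin(z) + C2*cos(z)


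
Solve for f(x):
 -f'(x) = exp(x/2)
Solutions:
 f(x) = C1 - 2*exp(x/2)


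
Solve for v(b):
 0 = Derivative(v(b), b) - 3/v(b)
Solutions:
 v(b) = -sqrt(C1 + 6*b)
 v(b) = sqrt(C1 + 6*b)


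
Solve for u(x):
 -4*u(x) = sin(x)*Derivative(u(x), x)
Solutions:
 u(x) = C1*(cos(x)^2 + 2*cos(x) + 1)/(cos(x)^2 - 2*cos(x) + 1)


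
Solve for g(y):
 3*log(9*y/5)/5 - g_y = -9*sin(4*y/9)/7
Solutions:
 g(y) = C1 + 3*y*log(y)/5 - 3*y*log(5)/5 - 3*y/5 + 6*y*log(3)/5 - 81*cos(4*y/9)/28


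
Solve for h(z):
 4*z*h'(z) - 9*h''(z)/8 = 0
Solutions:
 h(z) = C1 + C2*erfi(4*z/3)


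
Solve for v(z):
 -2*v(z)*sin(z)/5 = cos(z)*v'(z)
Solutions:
 v(z) = C1*cos(z)^(2/5)


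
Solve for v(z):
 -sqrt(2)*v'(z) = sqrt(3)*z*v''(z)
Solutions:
 v(z) = C1 + C2*z^(1 - sqrt(6)/3)


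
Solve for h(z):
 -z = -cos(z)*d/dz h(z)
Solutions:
 h(z) = C1 + Integral(z/cos(z), z)


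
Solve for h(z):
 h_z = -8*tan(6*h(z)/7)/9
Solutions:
 h(z) = -7*asin(C1*exp(-16*z/21))/6 + 7*pi/6
 h(z) = 7*asin(C1*exp(-16*z/21))/6


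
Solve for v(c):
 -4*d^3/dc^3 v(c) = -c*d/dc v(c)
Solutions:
 v(c) = C1 + Integral(C2*airyai(2^(1/3)*c/2) + C3*airybi(2^(1/3)*c/2), c)


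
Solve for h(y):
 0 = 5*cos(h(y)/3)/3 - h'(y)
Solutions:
 -5*y/3 - 3*log(sin(h(y)/3) - 1)/2 + 3*log(sin(h(y)/3) + 1)/2 = C1


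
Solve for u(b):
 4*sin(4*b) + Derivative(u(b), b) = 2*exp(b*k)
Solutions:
 u(b) = C1 + cos(4*b) + 2*exp(b*k)/k


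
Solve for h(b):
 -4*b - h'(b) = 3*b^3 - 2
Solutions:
 h(b) = C1 - 3*b^4/4 - 2*b^2 + 2*b


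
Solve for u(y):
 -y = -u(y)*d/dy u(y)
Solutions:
 u(y) = -sqrt(C1 + y^2)
 u(y) = sqrt(C1 + y^2)


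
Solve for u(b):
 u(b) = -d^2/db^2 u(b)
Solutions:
 u(b) = C1*sin(b) + C2*cos(b)


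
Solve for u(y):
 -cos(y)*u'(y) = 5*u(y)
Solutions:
 u(y) = C1*sqrt(sin(y) - 1)*(sin(y)^2 - 2*sin(y) + 1)/(sqrt(sin(y) + 1)*(sin(y)^2 + 2*sin(y) + 1))


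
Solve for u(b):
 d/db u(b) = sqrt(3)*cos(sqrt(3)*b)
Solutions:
 u(b) = C1 + sin(sqrt(3)*b)


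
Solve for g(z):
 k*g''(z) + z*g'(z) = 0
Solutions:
 g(z) = C1 + C2*sqrt(k)*erf(sqrt(2)*z*sqrt(1/k)/2)


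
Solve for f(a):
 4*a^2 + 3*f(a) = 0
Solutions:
 f(a) = -4*a^2/3


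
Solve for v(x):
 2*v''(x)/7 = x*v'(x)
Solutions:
 v(x) = C1 + C2*erfi(sqrt(7)*x/2)


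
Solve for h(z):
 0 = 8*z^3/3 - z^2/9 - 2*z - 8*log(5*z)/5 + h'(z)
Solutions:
 h(z) = C1 - 2*z^4/3 + z^3/27 + z^2 + 8*z*log(z)/5 - 8*z/5 + 8*z*log(5)/5


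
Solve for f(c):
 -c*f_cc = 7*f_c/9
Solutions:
 f(c) = C1 + C2*c^(2/9)


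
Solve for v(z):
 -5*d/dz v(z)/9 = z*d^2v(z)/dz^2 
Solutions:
 v(z) = C1 + C2*z^(4/9)


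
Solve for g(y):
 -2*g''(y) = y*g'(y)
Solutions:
 g(y) = C1 + C2*erf(y/2)


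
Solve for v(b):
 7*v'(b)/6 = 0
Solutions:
 v(b) = C1


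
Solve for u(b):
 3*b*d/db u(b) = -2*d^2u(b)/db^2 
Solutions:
 u(b) = C1 + C2*erf(sqrt(3)*b/2)


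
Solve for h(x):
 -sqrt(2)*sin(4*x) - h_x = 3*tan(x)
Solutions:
 h(x) = C1 + 3*log(cos(x)) + sqrt(2)*cos(4*x)/4


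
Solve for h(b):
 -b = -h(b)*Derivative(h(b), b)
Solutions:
 h(b) = -sqrt(C1 + b^2)
 h(b) = sqrt(C1 + b^2)


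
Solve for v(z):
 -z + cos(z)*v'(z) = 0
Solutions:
 v(z) = C1 + Integral(z/cos(z), z)


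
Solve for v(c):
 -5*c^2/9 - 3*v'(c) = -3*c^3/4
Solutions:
 v(c) = C1 + c^4/16 - 5*c^3/81


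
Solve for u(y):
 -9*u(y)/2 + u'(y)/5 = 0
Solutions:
 u(y) = C1*exp(45*y/2)


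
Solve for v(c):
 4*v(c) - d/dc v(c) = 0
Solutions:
 v(c) = C1*exp(4*c)


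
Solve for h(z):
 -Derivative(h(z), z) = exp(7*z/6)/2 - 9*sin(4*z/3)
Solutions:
 h(z) = C1 - 3*exp(7*z/6)/7 - 27*cos(4*z/3)/4


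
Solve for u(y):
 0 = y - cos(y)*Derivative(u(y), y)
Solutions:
 u(y) = C1 + Integral(y/cos(y), y)


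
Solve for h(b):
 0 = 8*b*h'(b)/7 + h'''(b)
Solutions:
 h(b) = C1 + Integral(C2*airyai(-2*7^(2/3)*b/7) + C3*airybi(-2*7^(2/3)*b/7), b)


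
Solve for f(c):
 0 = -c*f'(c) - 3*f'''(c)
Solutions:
 f(c) = C1 + Integral(C2*airyai(-3^(2/3)*c/3) + C3*airybi(-3^(2/3)*c/3), c)


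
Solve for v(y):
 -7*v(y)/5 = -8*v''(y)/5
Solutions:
 v(y) = C1*exp(-sqrt(14)*y/4) + C2*exp(sqrt(14)*y/4)


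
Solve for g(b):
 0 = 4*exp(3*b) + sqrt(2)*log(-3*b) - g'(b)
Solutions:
 g(b) = C1 + sqrt(2)*b*log(-b) + sqrt(2)*b*(-1 + log(3)) + 4*exp(3*b)/3


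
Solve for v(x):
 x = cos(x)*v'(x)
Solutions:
 v(x) = C1 + Integral(x/cos(x), x)


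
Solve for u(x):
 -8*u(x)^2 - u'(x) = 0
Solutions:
 u(x) = 1/(C1 + 8*x)


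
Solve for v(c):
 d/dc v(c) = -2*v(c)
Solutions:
 v(c) = C1*exp(-2*c)


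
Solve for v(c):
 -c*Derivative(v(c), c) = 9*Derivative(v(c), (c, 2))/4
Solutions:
 v(c) = C1 + C2*erf(sqrt(2)*c/3)


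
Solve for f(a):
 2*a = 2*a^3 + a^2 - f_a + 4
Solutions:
 f(a) = C1 + a^4/2 + a^3/3 - a^2 + 4*a


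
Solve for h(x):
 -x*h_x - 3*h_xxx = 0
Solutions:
 h(x) = C1 + Integral(C2*airyai(-3^(2/3)*x/3) + C3*airybi(-3^(2/3)*x/3), x)


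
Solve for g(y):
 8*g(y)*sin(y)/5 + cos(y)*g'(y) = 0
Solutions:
 g(y) = C1*cos(y)^(8/5)


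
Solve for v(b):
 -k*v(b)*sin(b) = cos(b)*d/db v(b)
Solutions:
 v(b) = C1*exp(k*log(cos(b)))


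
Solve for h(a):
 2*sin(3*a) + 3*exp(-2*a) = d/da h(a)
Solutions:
 h(a) = C1 - 2*cos(3*a)/3 - 3*exp(-2*a)/2


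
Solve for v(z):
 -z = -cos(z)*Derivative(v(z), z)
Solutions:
 v(z) = C1 + Integral(z/cos(z), z)


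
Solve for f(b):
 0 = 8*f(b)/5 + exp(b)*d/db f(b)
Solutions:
 f(b) = C1*exp(8*exp(-b)/5)


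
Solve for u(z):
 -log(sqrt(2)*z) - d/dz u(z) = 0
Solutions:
 u(z) = C1 - z*log(z) - z*log(2)/2 + z


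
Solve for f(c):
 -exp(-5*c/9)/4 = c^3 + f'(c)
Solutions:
 f(c) = C1 - c^4/4 + 9*exp(-5*c/9)/20


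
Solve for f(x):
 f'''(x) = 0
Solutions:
 f(x) = C1 + C2*x + C3*x^2


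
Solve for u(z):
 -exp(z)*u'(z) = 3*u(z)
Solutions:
 u(z) = C1*exp(3*exp(-z))


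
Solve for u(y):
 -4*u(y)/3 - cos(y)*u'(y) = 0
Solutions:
 u(y) = C1*(sin(y) - 1)^(2/3)/(sin(y) + 1)^(2/3)


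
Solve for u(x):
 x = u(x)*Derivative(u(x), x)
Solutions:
 u(x) = -sqrt(C1 + x^2)
 u(x) = sqrt(C1 + x^2)


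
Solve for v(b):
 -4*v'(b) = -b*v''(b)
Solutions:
 v(b) = C1 + C2*b^5


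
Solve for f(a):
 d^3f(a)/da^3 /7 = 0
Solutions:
 f(a) = C1 + C2*a + C3*a^2


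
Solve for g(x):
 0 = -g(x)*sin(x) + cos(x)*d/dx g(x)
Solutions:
 g(x) = C1/cos(x)


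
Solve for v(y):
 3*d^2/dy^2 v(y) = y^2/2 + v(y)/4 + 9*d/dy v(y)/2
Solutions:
 v(y) = C1*exp(y*(9 - sqrt(93))/12) + C2*exp(y*(9 + sqrt(93))/12) - 2*y^2 + 72*y - 1344


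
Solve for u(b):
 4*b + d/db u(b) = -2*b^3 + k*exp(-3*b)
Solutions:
 u(b) = C1 - b^4/2 - 2*b^2 - k*exp(-3*b)/3


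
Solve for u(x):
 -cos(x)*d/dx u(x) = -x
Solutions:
 u(x) = C1 + Integral(x/cos(x), x)


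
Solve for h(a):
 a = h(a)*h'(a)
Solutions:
 h(a) = -sqrt(C1 + a^2)
 h(a) = sqrt(C1 + a^2)


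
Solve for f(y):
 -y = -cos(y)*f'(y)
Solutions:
 f(y) = C1 + Integral(y/cos(y), y)


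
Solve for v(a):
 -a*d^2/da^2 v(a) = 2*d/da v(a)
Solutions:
 v(a) = C1 + C2/a


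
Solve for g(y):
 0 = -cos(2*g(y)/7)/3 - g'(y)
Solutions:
 y/3 - 7*log(sin(2*g(y)/7) - 1)/4 + 7*log(sin(2*g(y)/7) + 1)/4 = C1


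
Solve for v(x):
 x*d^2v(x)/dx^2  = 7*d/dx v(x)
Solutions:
 v(x) = C1 + C2*x^8


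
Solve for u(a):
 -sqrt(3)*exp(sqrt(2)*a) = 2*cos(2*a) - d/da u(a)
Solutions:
 u(a) = C1 + sqrt(6)*exp(sqrt(2)*a)/2 + sin(2*a)


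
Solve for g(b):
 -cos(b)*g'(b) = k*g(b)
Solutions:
 g(b) = C1*exp(k*(log(sin(b) - 1) - log(sin(b) + 1))/2)


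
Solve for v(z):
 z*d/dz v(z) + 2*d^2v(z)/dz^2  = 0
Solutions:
 v(z) = C1 + C2*erf(z/2)


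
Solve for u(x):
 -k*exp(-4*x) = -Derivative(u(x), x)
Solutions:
 u(x) = C1 - k*exp(-4*x)/4


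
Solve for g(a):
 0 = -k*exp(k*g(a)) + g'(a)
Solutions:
 g(a) = Piecewise((log(-1/(C1*k + a*k^2))/k, Ne(k, 0)), (nan, True))
 g(a) = Piecewise((C1 + a*k, Eq(k, 0)), (nan, True))


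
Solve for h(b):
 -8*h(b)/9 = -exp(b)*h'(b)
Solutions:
 h(b) = C1*exp(-8*exp(-b)/9)


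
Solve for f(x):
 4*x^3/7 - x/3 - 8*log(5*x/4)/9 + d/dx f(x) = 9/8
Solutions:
 f(x) = C1 - x^4/7 + x^2/6 + 8*x*log(x)/9 - 16*x*log(2)/9 + 17*x/72 + 8*x*log(5)/9


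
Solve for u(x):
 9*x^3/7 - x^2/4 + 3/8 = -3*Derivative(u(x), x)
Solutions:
 u(x) = C1 - 3*x^4/28 + x^3/36 - x/8


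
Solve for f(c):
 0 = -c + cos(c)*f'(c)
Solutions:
 f(c) = C1 + Integral(c/cos(c), c)


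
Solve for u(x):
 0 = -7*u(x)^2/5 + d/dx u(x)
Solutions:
 u(x) = -5/(C1 + 7*x)


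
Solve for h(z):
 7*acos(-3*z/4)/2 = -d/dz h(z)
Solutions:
 h(z) = C1 - 7*z*acos(-3*z/4)/2 - 7*sqrt(16 - 9*z^2)/6


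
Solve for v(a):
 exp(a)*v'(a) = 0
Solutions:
 v(a) = C1


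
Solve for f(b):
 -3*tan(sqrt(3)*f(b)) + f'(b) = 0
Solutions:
 f(b) = sqrt(3)*(pi - asin(C1*exp(3*sqrt(3)*b)))/3
 f(b) = sqrt(3)*asin(C1*exp(3*sqrt(3)*b))/3


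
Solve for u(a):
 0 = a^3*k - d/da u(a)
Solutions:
 u(a) = C1 + a^4*k/4


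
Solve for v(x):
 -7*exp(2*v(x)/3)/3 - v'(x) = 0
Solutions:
 v(x) = 3*log(-sqrt(-1/(C1 - 7*x))) - 3*log(2)/2 + 3*log(3)
 v(x) = 3*log(-1/(C1 - 7*x))/2 - 3*log(2)/2 + 3*log(3)


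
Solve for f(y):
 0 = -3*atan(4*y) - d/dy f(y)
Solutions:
 f(y) = C1 - 3*y*atan(4*y) + 3*log(16*y^2 + 1)/8


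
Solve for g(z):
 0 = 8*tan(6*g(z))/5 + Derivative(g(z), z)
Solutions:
 g(z) = -asin(C1*exp(-48*z/5))/6 + pi/6
 g(z) = asin(C1*exp(-48*z/5))/6


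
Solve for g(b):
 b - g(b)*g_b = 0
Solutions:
 g(b) = -sqrt(C1 + b^2)
 g(b) = sqrt(C1 + b^2)


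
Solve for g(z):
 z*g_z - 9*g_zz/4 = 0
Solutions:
 g(z) = C1 + C2*erfi(sqrt(2)*z/3)


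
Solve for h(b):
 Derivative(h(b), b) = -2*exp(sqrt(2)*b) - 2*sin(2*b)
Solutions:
 h(b) = C1 - sqrt(2)*exp(sqrt(2)*b) + cos(2*b)


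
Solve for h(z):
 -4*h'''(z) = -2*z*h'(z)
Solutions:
 h(z) = C1 + Integral(C2*airyai(2^(2/3)*z/2) + C3*airybi(2^(2/3)*z/2), z)


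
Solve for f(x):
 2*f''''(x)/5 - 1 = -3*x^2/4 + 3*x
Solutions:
 f(x) = C1 + C2*x + C3*x^2 + C4*x^3 - x^6/192 + x^5/16 + 5*x^4/48


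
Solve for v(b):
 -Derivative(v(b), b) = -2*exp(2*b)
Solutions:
 v(b) = C1 + exp(2*b)


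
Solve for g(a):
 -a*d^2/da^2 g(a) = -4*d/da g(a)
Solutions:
 g(a) = C1 + C2*a^5


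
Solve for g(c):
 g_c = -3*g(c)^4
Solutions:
 g(c) = (-3^(2/3) - 3*3^(1/6)*I)*(1/(C1 + 3*c))^(1/3)/6
 g(c) = (-3^(2/3) + 3*3^(1/6)*I)*(1/(C1 + 3*c))^(1/3)/6
 g(c) = (1/(C1 + 9*c))^(1/3)


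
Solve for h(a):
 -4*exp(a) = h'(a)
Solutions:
 h(a) = C1 - 4*exp(a)


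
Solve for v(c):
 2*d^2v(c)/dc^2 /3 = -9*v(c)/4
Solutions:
 v(c) = C1*sin(3*sqrt(6)*c/4) + C2*cos(3*sqrt(6)*c/4)


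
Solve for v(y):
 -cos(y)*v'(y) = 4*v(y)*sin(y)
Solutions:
 v(y) = C1*cos(y)^4


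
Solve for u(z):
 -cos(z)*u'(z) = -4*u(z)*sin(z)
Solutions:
 u(z) = C1/cos(z)^4


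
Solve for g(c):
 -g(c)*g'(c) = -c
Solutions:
 g(c) = -sqrt(C1 + c^2)
 g(c) = sqrt(C1 + c^2)


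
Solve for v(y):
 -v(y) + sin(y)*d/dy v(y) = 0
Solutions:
 v(y) = C1*sqrt(cos(y) - 1)/sqrt(cos(y) + 1)


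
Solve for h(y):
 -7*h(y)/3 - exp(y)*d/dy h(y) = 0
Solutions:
 h(y) = C1*exp(7*exp(-y)/3)


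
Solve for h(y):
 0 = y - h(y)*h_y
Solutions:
 h(y) = -sqrt(C1 + y^2)
 h(y) = sqrt(C1 + y^2)


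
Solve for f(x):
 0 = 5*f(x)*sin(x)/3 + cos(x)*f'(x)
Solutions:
 f(x) = C1*cos(x)^(5/3)


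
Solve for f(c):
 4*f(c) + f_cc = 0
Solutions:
 f(c) = C1*sin(2*c) + C2*cos(2*c)


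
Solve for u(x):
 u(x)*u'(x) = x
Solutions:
 u(x) = -sqrt(C1 + x^2)
 u(x) = sqrt(C1 + x^2)


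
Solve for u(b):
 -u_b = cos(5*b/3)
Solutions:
 u(b) = C1 - 3*sin(5*b/3)/5


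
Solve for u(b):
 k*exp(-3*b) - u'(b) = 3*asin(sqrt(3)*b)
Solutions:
 u(b) = C1 - 3*b*asin(sqrt(3)*b) - k*exp(-3*b)/3 - sqrt(3)*sqrt(1 - 3*b^2)


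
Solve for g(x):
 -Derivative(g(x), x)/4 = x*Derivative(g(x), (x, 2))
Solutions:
 g(x) = C1 + C2*x^(3/4)


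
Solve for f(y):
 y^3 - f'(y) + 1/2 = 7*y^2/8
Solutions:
 f(y) = C1 + y^4/4 - 7*y^3/24 + y/2


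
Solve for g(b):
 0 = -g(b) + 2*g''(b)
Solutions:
 g(b) = C1*exp(-sqrt(2)*b/2) + C2*exp(sqrt(2)*b/2)


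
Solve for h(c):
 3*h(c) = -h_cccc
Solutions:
 h(c) = (C1*sin(sqrt(2)*3^(1/4)*c/2) + C2*cos(sqrt(2)*3^(1/4)*c/2))*exp(-sqrt(2)*3^(1/4)*c/2) + (C3*sin(sqrt(2)*3^(1/4)*c/2) + C4*cos(sqrt(2)*3^(1/4)*c/2))*exp(sqrt(2)*3^(1/4)*c/2)


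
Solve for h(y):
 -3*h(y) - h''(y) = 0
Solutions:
 h(y) = C1*sin(sqrt(3)*y) + C2*cos(sqrt(3)*y)


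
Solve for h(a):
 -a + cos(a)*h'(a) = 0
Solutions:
 h(a) = C1 + Integral(a/cos(a), a)


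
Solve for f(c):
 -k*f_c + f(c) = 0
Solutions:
 f(c) = C1*exp(c/k)


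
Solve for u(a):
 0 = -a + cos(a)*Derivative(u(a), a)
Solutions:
 u(a) = C1 + Integral(a/cos(a), a)


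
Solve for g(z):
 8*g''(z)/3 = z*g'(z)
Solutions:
 g(z) = C1 + C2*erfi(sqrt(3)*z/4)


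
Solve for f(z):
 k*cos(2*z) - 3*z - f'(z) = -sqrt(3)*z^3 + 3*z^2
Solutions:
 f(z) = C1 + k*sin(2*z)/2 + sqrt(3)*z^4/4 - z^3 - 3*z^2/2


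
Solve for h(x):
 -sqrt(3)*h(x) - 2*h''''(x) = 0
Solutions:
 h(x) = (C1*sin(2^(1/4)*3^(1/8)*x/2) + C2*cos(2^(1/4)*3^(1/8)*x/2))*exp(-2^(1/4)*3^(1/8)*x/2) + (C3*sin(2^(1/4)*3^(1/8)*x/2) + C4*cos(2^(1/4)*3^(1/8)*x/2))*exp(2^(1/4)*3^(1/8)*x/2)


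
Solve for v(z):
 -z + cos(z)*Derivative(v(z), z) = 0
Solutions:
 v(z) = C1 + Integral(z/cos(z), z)


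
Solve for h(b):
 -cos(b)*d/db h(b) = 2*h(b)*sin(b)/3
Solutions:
 h(b) = C1*cos(b)^(2/3)


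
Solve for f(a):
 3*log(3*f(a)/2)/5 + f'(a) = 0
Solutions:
 -5*Integral(1/(-log(_y) - log(3) + log(2)), (_y, f(a)))/3 = C1 - a


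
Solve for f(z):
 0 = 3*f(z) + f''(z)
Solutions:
 f(z) = C1*sin(sqrt(3)*z) + C2*cos(sqrt(3)*z)


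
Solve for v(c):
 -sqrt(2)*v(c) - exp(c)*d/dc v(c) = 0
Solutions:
 v(c) = C1*exp(sqrt(2)*exp(-c))


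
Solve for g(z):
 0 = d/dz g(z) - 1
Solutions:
 g(z) = C1 + z


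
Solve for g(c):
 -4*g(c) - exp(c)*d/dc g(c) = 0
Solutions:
 g(c) = C1*exp(4*exp(-c))


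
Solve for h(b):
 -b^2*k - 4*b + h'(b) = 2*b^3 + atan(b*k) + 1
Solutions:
 h(b) = C1 + b^4/2 + b^3*k/3 + 2*b^2 + b + Piecewise((b*atan(b*k) - log(b^2*k^2 + 1)/(2*k), Ne(k, 0)), (0, True))


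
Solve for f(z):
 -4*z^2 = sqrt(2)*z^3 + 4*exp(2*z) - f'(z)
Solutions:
 f(z) = C1 + sqrt(2)*z^4/4 + 4*z^3/3 + 2*exp(2*z)


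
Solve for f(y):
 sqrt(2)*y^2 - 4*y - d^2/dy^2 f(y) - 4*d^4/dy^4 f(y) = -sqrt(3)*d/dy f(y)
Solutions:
 f(y) = C1 + C2*exp(sqrt(3)*y*(-(9 + sqrt(82))^(1/3) + (9 + sqrt(82))^(-1/3))/12)*sin(y*((9 + sqrt(82))^(-1/3) + (9 + sqrt(82))^(1/3))/4) + C3*exp(sqrt(3)*y*(-(9 + sqrt(82))^(1/3) + (9 + sqrt(82))^(-1/3))/12)*cos(y*((9 + sqrt(82))^(-1/3) + (9 + sqrt(82))^(1/3))/4) + C4*exp(-sqrt(3)*y*(-(9 + sqrt(82))^(1/3) + (9 + sqrt(82))^(-1/3))/6) - sqrt(6)*y^3/9 - sqrt(2)*y^2/3 + 2*sqrt(3)*y^2/3 - 2*sqrt(6)*y/9 + 4*y/3


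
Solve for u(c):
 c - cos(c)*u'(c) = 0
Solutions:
 u(c) = C1 + Integral(c/cos(c), c)


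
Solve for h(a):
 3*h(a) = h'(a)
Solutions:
 h(a) = C1*exp(3*a)


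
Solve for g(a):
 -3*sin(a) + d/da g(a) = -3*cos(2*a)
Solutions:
 g(a) = C1 - 3*sin(2*a)/2 - 3*cos(a)


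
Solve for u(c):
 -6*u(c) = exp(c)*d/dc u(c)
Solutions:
 u(c) = C1*exp(6*exp(-c))


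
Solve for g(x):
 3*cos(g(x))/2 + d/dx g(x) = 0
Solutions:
 g(x) = pi - asin((C1 + exp(3*x))/(C1 - exp(3*x)))
 g(x) = asin((C1 + exp(3*x))/(C1 - exp(3*x)))


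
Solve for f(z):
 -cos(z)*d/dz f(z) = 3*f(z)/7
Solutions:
 f(z) = C1*(sin(z) - 1)^(3/14)/(sin(z) + 1)^(3/14)


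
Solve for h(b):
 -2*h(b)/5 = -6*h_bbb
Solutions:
 h(b) = C3*exp(15^(2/3)*b/15) + (C1*sin(3^(1/6)*5^(2/3)*b/10) + C2*cos(3^(1/6)*5^(2/3)*b/10))*exp(-15^(2/3)*b/30)


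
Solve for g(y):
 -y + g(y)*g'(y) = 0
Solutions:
 g(y) = -sqrt(C1 + y^2)
 g(y) = sqrt(C1 + y^2)


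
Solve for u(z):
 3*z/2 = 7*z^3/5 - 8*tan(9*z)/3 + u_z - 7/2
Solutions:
 u(z) = C1 - 7*z^4/20 + 3*z^2/4 + 7*z/2 - 8*log(cos(9*z))/27


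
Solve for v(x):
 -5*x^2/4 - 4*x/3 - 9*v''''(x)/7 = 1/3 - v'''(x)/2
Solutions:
 v(x) = C1 + C2*x + C3*x^2 + C4*exp(7*x/18) + x^5/24 + 163*x^4/252 + 2983*x^3/441


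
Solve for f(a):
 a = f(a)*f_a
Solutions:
 f(a) = -sqrt(C1 + a^2)
 f(a) = sqrt(C1 + a^2)


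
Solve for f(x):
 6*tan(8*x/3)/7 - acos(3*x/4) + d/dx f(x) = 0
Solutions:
 f(x) = C1 + x*acos(3*x/4) - sqrt(16 - 9*x^2)/3 + 9*log(cos(8*x/3))/28


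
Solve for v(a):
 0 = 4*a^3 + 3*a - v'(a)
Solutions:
 v(a) = C1 + a^4 + 3*a^2/2


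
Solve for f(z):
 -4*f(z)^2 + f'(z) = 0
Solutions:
 f(z) = -1/(C1 + 4*z)


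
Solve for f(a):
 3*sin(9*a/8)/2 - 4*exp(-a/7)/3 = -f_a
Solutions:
 f(a) = C1 + 4*cos(9*a/8)/3 - 28*exp(-a/7)/3


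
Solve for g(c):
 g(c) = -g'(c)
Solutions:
 g(c) = C1*exp(-c)


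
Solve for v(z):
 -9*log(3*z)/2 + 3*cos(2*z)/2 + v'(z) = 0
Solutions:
 v(z) = C1 + 9*z*log(z)/2 - 9*z/2 + 9*z*log(3)/2 - 3*sin(2*z)/4


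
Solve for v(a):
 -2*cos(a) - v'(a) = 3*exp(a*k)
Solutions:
 v(a) = C1 - 2*sin(a) - 3*exp(a*k)/k


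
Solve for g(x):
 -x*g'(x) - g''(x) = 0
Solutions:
 g(x) = C1 + C2*erf(sqrt(2)*x/2)


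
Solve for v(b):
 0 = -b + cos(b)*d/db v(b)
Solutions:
 v(b) = C1 + Integral(b/cos(b), b)


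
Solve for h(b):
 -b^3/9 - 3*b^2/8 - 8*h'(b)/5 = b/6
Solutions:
 h(b) = C1 - 5*b^4/288 - 5*b^3/64 - 5*b^2/96


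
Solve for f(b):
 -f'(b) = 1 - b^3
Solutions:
 f(b) = C1 + b^4/4 - b


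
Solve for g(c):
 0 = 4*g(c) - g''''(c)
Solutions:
 g(c) = C1*exp(-sqrt(2)*c) + C2*exp(sqrt(2)*c) + C3*sin(sqrt(2)*c) + C4*cos(sqrt(2)*c)


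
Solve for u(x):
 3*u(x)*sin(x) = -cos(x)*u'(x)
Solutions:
 u(x) = C1*cos(x)^3


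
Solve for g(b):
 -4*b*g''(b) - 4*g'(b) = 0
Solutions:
 g(b) = C1 + C2*log(b)


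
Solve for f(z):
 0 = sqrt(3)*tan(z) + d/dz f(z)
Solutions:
 f(z) = C1 + sqrt(3)*log(cos(z))


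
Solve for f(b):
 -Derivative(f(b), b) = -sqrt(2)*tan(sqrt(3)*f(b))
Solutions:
 f(b) = sqrt(3)*(pi - asin(C1*exp(sqrt(6)*b)))/3
 f(b) = sqrt(3)*asin(C1*exp(sqrt(6)*b))/3


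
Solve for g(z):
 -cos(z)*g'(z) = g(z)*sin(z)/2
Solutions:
 g(z) = C1*sqrt(cos(z))


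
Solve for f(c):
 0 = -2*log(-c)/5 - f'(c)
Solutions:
 f(c) = C1 - 2*c*log(-c)/5 + 2*c/5


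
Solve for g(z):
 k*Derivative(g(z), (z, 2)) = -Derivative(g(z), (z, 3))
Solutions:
 g(z) = C1 + C2*z + C3*exp(-k*z)


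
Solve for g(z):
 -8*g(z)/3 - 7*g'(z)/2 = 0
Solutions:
 g(z) = C1*exp(-16*z/21)


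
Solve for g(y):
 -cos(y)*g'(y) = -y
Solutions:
 g(y) = C1 + Integral(y/cos(y), y)


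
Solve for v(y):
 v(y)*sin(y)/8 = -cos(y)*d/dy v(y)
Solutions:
 v(y) = C1*cos(y)^(1/8)


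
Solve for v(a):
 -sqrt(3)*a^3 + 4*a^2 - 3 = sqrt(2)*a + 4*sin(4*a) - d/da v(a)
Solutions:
 v(a) = C1 + sqrt(3)*a^4/4 - 4*a^3/3 + sqrt(2)*a^2/2 + 3*a - cos(4*a)


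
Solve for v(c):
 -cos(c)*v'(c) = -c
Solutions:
 v(c) = C1 + Integral(c/cos(c), c)


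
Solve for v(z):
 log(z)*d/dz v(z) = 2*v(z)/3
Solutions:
 v(z) = C1*exp(2*li(z)/3)


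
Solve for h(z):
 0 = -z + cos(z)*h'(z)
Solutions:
 h(z) = C1 + Integral(z/cos(z), z)


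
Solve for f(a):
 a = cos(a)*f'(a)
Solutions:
 f(a) = C1 + Integral(a/cos(a), a)


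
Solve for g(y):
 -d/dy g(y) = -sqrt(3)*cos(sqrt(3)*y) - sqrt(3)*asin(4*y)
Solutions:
 g(y) = C1 + sqrt(3)*(y*asin(4*y) + sqrt(1 - 16*y^2)/4) + sin(sqrt(3)*y)


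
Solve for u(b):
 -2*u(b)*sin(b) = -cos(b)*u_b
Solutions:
 u(b) = C1/cos(b)^2


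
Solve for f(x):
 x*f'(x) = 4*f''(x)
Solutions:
 f(x) = C1 + C2*erfi(sqrt(2)*x/4)


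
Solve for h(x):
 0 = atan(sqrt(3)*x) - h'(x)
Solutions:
 h(x) = C1 + x*atan(sqrt(3)*x) - sqrt(3)*log(3*x^2 + 1)/6


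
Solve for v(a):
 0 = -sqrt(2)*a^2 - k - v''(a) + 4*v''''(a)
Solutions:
 v(a) = C1 + C2*a + C3*exp(-a/2) + C4*exp(a/2) - sqrt(2)*a^4/12 + a^2*(-k/2 - 4*sqrt(2))


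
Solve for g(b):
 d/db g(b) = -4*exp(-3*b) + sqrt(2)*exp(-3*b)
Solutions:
 g(b) = C1 - sqrt(2)*exp(-3*b)/3 + 4*exp(-3*b)/3


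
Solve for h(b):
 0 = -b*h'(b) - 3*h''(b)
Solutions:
 h(b) = C1 + C2*erf(sqrt(6)*b/6)


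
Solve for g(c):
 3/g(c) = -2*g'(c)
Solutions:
 g(c) = -sqrt(C1 - 3*c)
 g(c) = sqrt(C1 - 3*c)


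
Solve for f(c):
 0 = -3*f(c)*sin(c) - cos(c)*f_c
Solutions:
 f(c) = C1*cos(c)^3


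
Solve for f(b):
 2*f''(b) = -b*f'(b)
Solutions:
 f(b) = C1 + C2*erf(b/2)


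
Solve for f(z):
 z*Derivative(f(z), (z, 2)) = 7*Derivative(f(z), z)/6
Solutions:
 f(z) = C1 + C2*z^(13/6)


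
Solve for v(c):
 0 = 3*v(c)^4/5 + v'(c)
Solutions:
 v(c) = 5^(1/3)*(1/(C1 + 9*c))^(1/3)
 v(c) = 5^(1/3)*(-3^(2/3) - 3*3^(1/6)*I)*(1/(C1 + 3*c))^(1/3)/6
 v(c) = 5^(1/3)*(-3^(2/3) + 3*3^(1/6)*I)*(1/(C1 + 3*c))^(1/3)/6


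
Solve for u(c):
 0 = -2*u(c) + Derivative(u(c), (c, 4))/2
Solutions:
 u(c) = C1*exp(-sqrt(2)*c) + C2*exp(sqrt(2)*c) + C3*sin(sqrt(2)*c) + C4*cos(sqrt(2)*c)


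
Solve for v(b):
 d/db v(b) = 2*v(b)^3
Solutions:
 v(b) = -sqrt(2)*sqrt(-1/(C1 + 2*b))/2
 v(b) = sqrt(2)*sqrt(-1/(C1 + 2*b))/2


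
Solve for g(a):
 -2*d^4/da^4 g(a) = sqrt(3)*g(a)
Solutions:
 g(a) = (C1*sin(2^(1/4)*3^(1/8)*a/2) + C2*cos(2^(1/4)*3^(1/8)*a/2))*exp(-2^(1/4)*3^(1/8)*a/2) + (C3*sin(2^(1/4)*3^(1/8)*a/2) + C4*cos(2^(1/4)*3^(1/8)*a/2))*exp(2^(1/4)*3^(1/8)*a/2)


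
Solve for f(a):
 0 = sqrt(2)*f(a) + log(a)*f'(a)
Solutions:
 f(a) = C1*exp(-sqrt(2)*li(a))


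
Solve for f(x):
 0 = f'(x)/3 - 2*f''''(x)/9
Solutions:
 f(x) = C1 + C4*exp(2^(2/3)*3^(1/3)*x/2) + (C2*sin(2^(2/3)*3^(5/6)*x/4) + C3*cos(2^(2/3)*3^(5/6)*x/4))*exp(-2^(2/3)*3^(1/3)*x/4)


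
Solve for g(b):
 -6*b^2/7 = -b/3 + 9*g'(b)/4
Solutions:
 g(b) = C1 - 8*b^3/63 + 2*b^2/27


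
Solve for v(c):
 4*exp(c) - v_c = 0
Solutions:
 v(c) = C1 + 4*exp(c)


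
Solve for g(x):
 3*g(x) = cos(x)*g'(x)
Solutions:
 g(x) = C1*(sin(x) + 1)^(3/2)/(sin(x) - 1)^(3/2)


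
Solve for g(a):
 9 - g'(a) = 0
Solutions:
 g(a) = C1 + 9*a


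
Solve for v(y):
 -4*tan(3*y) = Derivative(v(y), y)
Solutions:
 v(y) = C1 + 4*log(cos(3*y))/3


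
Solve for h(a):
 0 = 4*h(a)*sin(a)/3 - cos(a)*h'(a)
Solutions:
 h(a) = C1/cos(a)^(4/3)


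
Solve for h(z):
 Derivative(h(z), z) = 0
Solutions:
 h(z) = C1


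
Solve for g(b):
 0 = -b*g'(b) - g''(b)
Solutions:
 g(b) = C1 + C2*erf(sqrt(2)*b/2)


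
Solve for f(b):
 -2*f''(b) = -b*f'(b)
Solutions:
 f(b) = C1 + C2*erfi(b/2)


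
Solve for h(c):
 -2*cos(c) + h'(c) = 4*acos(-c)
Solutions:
 h(c) = C1 + 4*c*acos(-c) + 4*sqrt(1 - c^2) + 2*sin(c)


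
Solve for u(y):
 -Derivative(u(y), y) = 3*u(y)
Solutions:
 u(y) = C1*exp(-3*y)


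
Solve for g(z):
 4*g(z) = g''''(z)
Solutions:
 g(z) = C1*exp(-sqrt(2)*z) + C2*exp(sqrt(2)*z) + C3*sin(sqrt(2)*z) + C4*cos(sqrt(2)*z)


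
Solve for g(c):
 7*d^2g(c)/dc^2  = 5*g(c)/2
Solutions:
 g(c) = C1*exp(-sqrt(70)*c/14) + C2*exp(sqrt(70)*c/14)


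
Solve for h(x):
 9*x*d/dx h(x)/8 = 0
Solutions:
 h(x) = C1


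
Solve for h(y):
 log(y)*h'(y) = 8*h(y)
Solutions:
 h(y) = C1*exp(8*li(y))


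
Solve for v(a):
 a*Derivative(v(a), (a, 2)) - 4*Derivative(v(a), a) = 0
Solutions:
 v(a) = C1 + C2*a^5


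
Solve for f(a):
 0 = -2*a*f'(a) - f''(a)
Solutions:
 f(a) = C1 + C2*erf(a)


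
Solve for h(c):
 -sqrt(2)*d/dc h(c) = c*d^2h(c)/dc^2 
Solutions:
 h(c) = C1 + C2*c^(1 - sqrt(2))


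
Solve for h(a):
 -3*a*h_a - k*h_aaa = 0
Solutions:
 h(a) = C1 + Integral(C2*airyai(3^(1/3)*a*(-1/k)^(1/3)) + C3*airybi(3^(1/3)*a*(-1/k)^(1/3)), a)


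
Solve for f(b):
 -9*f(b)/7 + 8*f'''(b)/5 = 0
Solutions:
 f(b) = C3*exp(45^(1/3)*7^(2/3)*b/14) + (C1*sin(3*3^(1/6)*5^(1/3)*7^(2/3)*b/28) + C2*cos(3*3^(1/6)*5^(1/3)*7^(2/3)*b/28))*exp(-45^(1/3)*7^(2/3)*b/28)


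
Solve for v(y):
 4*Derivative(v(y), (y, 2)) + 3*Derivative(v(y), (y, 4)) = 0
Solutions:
 v(y) = C1 + C2*y + C3*sin(2*sqrt(3)*y/3) + C4*cos(2*sqrt(3)*y/3)


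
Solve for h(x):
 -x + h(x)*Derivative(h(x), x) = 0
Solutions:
 h(x) = -sqrt(C1 + x^2)
 h(x) = sqrt(C1 + x^2)


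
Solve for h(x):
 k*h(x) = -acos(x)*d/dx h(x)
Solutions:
 h(x) = C1*exp(-k*Integral(1/acos(x), x))


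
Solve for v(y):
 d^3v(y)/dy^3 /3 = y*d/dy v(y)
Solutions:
 v(y) = C1 + Integral(C2*airyai(3^(1/3)*y) + C3*airybi(3^(1/3)*y), y)


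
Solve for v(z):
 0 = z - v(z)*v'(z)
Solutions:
 v(z) = -sqrt(C1 + z^2)
 v(z) = sqrt(C1 + z^2)


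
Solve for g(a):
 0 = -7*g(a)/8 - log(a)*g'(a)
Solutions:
 g(a) = C1*exp(-7*li(a)/8)


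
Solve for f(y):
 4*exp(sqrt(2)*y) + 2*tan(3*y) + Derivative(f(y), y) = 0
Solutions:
 f(y) = C1 - 2*sqrt(2)*exp(sqrt(2)*y) + 2*log(cos(3*y))/3


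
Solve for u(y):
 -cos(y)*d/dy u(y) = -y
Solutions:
 u(y) = C1 + Integral(y/cos(y), y)


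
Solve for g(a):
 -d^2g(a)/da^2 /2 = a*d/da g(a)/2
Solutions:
 g(a) = C1 + C2*erf(sqrt(2)*a/2)


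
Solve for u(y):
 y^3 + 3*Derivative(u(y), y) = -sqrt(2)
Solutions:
 u(y) = C1 - y^4/12 - sqrt(2)*y/3


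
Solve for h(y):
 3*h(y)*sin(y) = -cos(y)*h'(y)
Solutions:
 h(y) = C1*cos(y)^3


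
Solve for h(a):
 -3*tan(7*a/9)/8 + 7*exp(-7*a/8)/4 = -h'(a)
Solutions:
 h(a) = C1 + 27*log(tan(7*a/9)^2 + 1)/112 + 2*exp(-7*a/8)


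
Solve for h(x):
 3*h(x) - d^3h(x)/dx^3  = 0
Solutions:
 h(x) = C3*exp(3^(1/3)*x) + (C1*sin(3^(5/6)*x/2) + C2*cos(3^(5/6)*x/2))*exp(-3^(1/3)*x/2)


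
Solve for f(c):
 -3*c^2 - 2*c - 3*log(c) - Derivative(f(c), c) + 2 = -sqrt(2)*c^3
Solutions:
 f(c) = C1 + sqrt(2)*c^4/4 - c^3 - c^2 - 3*c*log(c) + 5*c


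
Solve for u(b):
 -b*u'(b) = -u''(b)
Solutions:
 u(b) = C1 + C2*erfi(sqrt(2)*b/2)


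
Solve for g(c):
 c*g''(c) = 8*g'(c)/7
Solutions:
 g(c) = C1 + C2*c^(15/7)


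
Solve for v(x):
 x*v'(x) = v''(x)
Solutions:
 v(x) = C1 + C2*erfi(sqrt(2)*x/2)


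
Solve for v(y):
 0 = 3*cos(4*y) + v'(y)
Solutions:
 v(y) = C1 - 3*sin(4*y)/4


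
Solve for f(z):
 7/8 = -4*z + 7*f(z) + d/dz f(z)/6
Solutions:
 f(z) = C1*exp(-42*z) + 4*z/7 + 131/1176


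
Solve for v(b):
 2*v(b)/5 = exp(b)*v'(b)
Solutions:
 v(b) = C1*exp(-2*exp(-b)/5)


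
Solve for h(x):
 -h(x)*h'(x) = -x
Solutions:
 h(x) = -sqrt(C1 + x^2)
 h(x) = sqrt(C1 + x^2)


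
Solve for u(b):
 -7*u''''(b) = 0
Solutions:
 u(b) = C1 + C2*b + C3*b^2 + C4*b^3


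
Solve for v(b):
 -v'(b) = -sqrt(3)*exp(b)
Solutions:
 v(b) = C1 + sqrt(3)*exp(b)


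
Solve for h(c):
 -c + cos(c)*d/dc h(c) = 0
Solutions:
 h(c) = C1 + Integral(c/cos(c), c)


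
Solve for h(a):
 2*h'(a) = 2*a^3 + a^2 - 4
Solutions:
 h(a) = C1 + a^4/4 + a^3/6 - 2*a


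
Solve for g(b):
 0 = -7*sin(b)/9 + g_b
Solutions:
 g(b) = C1 - 7*cos(b)/9


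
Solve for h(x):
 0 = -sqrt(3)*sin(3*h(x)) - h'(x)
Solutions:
 h(x) = -acos((-C1 - exp(6*sqrt(3)*x))/(C1 - exp(6*sqrt(3)*x)))/3 + 2*pi/3
 h(x) = acos((-C1 - exp(6*sqrt(3)*x))/(C1 - exp(6*sqrt(3)*x)))/3


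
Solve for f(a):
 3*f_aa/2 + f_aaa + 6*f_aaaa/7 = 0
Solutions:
 f(a) = C1 + C2*a + (C3*sin(sqrt(203)*a/12) + C4*cos(sqrt(203)*a/12))*exp(-7*a/12)


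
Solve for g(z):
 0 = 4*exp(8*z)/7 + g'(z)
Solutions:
 g(z) = C1 - exp(8*z)/14


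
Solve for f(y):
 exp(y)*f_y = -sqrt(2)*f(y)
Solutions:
 f(y) = C1*exp(sqrt(2)*exp(-y))


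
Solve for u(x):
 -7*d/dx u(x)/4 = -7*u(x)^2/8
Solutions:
 u(x) = -2/(C1 + x)


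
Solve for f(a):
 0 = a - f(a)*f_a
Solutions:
 f(a) = -sqrt(C1 + a^2)
 f(a) = sqrt(C1 + a^2)


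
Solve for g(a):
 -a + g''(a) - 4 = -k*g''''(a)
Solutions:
 g(a) = C1 + C2*a + C3*exp(-a*sqrt(-1/k)) + C4*exp(a*sqrt(-1/k)) + a^3/6 + 2*a^2


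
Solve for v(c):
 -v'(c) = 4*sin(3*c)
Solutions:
 v(c) = C1 + 4*cos(3*c)/3


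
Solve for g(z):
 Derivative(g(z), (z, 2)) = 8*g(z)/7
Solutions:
 g(z) = C1*exp(-2*sqrt(14)*z/7) + C2*exp(2*sqrt(14)*z/7)


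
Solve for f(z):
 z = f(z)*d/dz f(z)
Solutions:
 f(z) = -sqrt(C1 + z^2)
 f(z) = sqrt(C1 + z^2)


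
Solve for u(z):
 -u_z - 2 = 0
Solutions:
 u(z) = C1 - 2*z


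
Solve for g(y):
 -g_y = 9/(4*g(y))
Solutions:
 g(y) = -sqrt(C1 - 18*y)/2
 g(y) = sqrt(C1 - 18*y)/2


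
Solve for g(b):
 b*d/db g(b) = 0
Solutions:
 g(b) = C1


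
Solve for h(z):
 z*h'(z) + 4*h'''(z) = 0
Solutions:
 h(z) = C1 + Integral(C2*airyai(-2^(1/3)*z/2) + C3*airybi(-2^(1/3)*z/2), z)


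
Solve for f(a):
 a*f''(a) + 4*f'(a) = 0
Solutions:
 f(a) = C1 + C2/a^3


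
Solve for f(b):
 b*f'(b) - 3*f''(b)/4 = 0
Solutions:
 f(b) = C1 + C2*erfi(sqrt(6)*b/3)


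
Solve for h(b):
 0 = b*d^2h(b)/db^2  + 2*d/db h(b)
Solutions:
 h(b) = C1 + C2/b


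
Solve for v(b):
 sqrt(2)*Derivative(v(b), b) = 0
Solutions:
 v(b) = C1


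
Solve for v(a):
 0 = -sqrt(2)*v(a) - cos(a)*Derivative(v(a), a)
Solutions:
 v(a) = C1*(sin(a) - 1)^(sqrt(2)/2)/(sin(a) + 1)^(sqrt(2)/2)


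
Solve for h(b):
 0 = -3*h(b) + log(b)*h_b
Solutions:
 h(b) = C1*exp(3*li(b))


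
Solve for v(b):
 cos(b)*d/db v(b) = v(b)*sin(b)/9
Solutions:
 v(b) = C1/cos(b)^(1/9)


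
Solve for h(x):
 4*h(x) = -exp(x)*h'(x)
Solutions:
 h(x) = C1*exp(4*exp(-x))


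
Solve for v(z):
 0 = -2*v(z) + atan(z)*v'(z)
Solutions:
 v(z) = C1*exp(2*Integral(1/atan(z), z))


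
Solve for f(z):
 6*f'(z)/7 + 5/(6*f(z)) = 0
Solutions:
 f(z) = -sqrt(C1 - 70*z)/6
 f(z) = sqrt(C1 - 70*z)/6


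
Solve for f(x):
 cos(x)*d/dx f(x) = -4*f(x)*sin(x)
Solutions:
 f(x) = C1*cos(x)^4


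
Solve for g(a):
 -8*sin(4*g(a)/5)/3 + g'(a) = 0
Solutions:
 -8*a/3 + 5*log(cos(4*g(a)/5) - 1)/8 - 5*log(cos(4*g(a)/5) + 1)/8 = C1


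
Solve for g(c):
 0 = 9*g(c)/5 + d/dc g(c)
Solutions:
 g(c) = C1*exp(-9*c/5)


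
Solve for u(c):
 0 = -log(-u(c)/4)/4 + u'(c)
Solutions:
 -4*Integral(1/(log(-_y) - 2*log(2)), (_y, u(c))) = C1 - c


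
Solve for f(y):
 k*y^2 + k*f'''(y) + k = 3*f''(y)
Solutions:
 f(y) = C1 + C2*y + C3*exp(3*y/k) + k^2*y^3/27 + k*y^4/36 + k*y^2*(2*k^2 + 9)/54


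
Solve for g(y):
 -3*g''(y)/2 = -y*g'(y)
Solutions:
 g(y) = C1 + C2*erfi(sqrt(3)*y/3)


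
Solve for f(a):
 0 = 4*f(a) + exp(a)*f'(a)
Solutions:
 f(a) = C1*exp(4*exp(-a))


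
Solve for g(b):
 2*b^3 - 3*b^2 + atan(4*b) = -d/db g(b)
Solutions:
 g(b) = C1 - b^4/2 + b^3 - b*atan(4*b) + log(16*b^2 + 1)/8


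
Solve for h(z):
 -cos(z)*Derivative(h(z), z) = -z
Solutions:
 h(z) = C1 + Integral(z/cos(z), z)


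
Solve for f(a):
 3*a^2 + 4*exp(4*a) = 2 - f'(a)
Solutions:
 f(a) = C1 - a^3 + 2*a - exp(4*a)


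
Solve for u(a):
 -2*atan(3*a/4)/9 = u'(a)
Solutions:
 u(a) = C1 - 2*a*atan(3*a/4)/9 + 4*log(9*a^2 + 16)/27


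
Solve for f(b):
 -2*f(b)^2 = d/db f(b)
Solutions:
 f(b) = 1/(C1 + 2*b)


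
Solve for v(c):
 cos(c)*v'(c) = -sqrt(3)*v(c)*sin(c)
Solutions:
 v(c) = C1*cos(c)^(sqrt(3))


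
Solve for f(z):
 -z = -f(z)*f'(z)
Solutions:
 f(z) = -sqrt(C1 + z^2)
 f(z) = sqrt(C1 + z^2)


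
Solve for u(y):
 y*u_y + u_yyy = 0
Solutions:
 u(y) = C1 + Integral(C2*airyai(-y) + C3*airybi(-y), y)


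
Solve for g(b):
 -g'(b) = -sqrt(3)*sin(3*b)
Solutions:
 g(b) = C1 - sqrt(3)*cos(3*b)/3


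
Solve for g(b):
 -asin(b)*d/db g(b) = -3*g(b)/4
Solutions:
 g(b) = C1*exp(3*Integral(1/asin(b), b)/4)


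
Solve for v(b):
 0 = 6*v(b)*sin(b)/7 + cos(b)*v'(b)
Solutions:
 v(b) = C1*cos(b)^(6/7)


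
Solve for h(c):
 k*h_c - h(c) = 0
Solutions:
 h(c) = C1*exp(c/k)


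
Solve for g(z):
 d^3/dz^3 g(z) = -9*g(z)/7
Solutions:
 g(z) = C3*exp(-21^(2/3)*z/7) + (C1*sin(3*3^(1/6)*7^(2/3)*z/14) + C2*cos(3*3^(1/6)*7^(2/3)*z/14))*exp(21^(2/3)*z/14)


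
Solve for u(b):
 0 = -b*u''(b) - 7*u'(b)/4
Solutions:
 u(b) = C1 + C2/b^(3/4)


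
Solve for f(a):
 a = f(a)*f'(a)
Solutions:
 f(a) = -sqrt(C1 + a^2)
 f(a) = sqrt(C1 + a^2)


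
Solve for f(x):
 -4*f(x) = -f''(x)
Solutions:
 f(x) = C1*exp(-2*x) + C2*exp(2*x)


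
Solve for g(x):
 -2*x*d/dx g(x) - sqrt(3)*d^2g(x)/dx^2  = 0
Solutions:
 g(x) = C1 + C2*erf(3^(3/4)*x/3)


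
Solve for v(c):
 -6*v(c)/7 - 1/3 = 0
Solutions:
 v(c) = -7/18


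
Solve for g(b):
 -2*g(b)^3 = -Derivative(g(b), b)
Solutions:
 g(b) = -sqrt(2)*sqrt(-1/(C1 + 2*b))/2
 g(b) = sqrt(2)*sqrt(-1/(C1 + 2*b))/2


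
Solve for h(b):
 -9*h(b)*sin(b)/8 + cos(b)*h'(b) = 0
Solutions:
 h(b) = C1/cos(b)^(9/8)


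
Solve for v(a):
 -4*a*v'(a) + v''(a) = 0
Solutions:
 v(a) = C1 + C2*erfi(sqrt(2)*a)


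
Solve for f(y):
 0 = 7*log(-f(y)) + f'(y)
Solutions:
 -li(-f(y)) = C1 - 7*y


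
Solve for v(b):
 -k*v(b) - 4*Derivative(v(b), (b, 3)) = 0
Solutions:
 v(b) = C1*exp(2^(1/3)*b*(-k)^(1/3)/2) + C2*exp(2^(1/3)*b*(-k)^(1/3)*(-1 + sqrt(3)*I)/4) + C3*exp(-2^(1/3)*b*(-k)^(1/3)*(1 + sqrt(3)*I)/4)


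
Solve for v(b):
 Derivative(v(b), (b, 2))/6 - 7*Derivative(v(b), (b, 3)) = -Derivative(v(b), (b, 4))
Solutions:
 v(b) = C1 + C2*b + C3*exp(b*(21 - sqrt(435))/6) + C4*exp(b*(sqrt(435) + 21)/6)


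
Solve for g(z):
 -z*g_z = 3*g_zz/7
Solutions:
 g(z) = C1 + C2*erf(sqrt(42)*z/6)


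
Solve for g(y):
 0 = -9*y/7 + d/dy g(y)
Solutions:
 g(y) = C1 + 9*y^2/14


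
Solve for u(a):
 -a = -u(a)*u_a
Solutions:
 u(a) = -sqrt(C1 + a^2)
 u(a) = sqrt(C1 + a^2)


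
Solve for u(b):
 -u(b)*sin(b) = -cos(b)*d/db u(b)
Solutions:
 u(b) = C1/cos(b)


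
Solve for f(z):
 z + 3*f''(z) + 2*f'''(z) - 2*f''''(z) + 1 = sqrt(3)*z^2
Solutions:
 f(z) = C1 + C2*z + C3*exp(z*(1 - sqrt(7))/2) + C4*exp(z*(1 + sqrt(7))/2) + sqrt(3)*z^4/36 + z^3*(-4*sqrt(3) - 3)/54 + z^2*(-3 + 20*sqrt(3))/54


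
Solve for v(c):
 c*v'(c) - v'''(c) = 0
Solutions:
 v(c) = C1 + Integral(C2*airyai(c) + C3*airybi(c), c)


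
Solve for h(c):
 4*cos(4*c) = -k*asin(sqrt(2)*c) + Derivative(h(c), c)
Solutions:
 h(c) = C1 + k*(c*asin(sqrt(2)*c) + sqrt(2)*sqrt(1 - 2*c^2)/2) + sin(4*c)


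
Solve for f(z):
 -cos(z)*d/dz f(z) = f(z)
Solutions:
 f(z) = C1*sqrt(sin(z) - 1)/sqrt(sin(z) + 1)


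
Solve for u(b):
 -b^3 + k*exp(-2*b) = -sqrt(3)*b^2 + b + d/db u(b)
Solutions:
 u(b) = C1 - b^4/4 + sqrt(3)*b^3/3 - b^2/2 - k*exp(-2*b)/2


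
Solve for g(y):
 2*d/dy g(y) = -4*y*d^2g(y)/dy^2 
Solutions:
 g(y) = C1 + C2*sqrt(y)


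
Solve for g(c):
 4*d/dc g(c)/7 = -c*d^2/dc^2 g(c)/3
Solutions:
 g(c) = C1 + C2/c^(5/7)


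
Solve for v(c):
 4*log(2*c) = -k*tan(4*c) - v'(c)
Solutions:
 v(c) = C1 - 4*c*log(c) - 4*c*log(2) + 4*c + k*log(cos(4*c))/4


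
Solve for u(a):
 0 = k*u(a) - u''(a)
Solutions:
 u(a) = C1*exp(-a*sqrt(k)) + C2*exp(a*sqrt(k))


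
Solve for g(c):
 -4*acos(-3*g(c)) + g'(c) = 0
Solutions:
 Integral(1/acos(-3*_y), (_y, g(c))) = C1 + 4*c


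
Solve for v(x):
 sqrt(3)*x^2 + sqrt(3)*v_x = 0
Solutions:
 v(x) = C1 - x^3/3


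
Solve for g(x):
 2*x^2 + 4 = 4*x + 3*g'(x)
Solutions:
 g(x) = C1 + 2*x^3/9 - 2*x^2/3 + 4*x/3


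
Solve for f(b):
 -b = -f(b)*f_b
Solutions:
 f(b) = -sqrt(C1 + b^2)
 f(b) = sqrt(C1 + b^2)


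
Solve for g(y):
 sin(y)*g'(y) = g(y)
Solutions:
 g(y) = C1*sqrt(cos(y) - 1)/sqrt(cos(y) + 1)


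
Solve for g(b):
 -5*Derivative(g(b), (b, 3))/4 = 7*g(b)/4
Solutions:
 g(b) = C3*exp(-5^(2/3)*7^(1/3)*b/5) + (C1*sin(sqrt(3)*5^(2/3)*7^(1/3)*b/10) + C2*cos(sqrt(3)*5^(2/3)*7^(1/3)*b/10))*exp(5^(2/3)*7^(1/3)*b/10)


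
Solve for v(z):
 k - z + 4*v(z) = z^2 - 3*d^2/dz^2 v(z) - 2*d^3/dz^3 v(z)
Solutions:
 v(z) = C3*exp(-2*z) - k/4 + z^2/4 + z/4 + (C1*sin(sqrt(15)*z/4) + C2*cos(sqrt(15)*z/4))*exp(z/4) - 3/8


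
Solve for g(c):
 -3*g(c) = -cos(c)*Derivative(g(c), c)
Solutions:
 g(c) = C1*(sin(c) + 1)^(3/2)/(sin(c) - 1)^(3/2)


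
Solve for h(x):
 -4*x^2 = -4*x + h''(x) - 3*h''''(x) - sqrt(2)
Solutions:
 h(x) = C1 + C2*x + C3*exp(-sqrt(3)*x/3) + C4*exp(sqrt(3)*x/3) - x^4/3 + 2*x^3/3 + x^2*(-12 + sqrt(2)/2)


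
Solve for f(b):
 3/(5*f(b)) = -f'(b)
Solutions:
 f(b) = -sqrt(C1 - 30*b)/5
 f(b) = sqrt(C1 - 30*b)/5


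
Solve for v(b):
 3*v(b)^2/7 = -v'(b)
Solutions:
 v(b) = 7/(C1 + 3*b)


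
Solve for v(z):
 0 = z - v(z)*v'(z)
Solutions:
 v(z) = -sqrt(C1 + z^2)
 v(z) = sqrt(C1 + z^2)


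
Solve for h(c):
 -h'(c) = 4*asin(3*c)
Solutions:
 h(c) = C1 - 4*c*asin(3*c) - 4*sqrt(1 - 9*c^2)/3


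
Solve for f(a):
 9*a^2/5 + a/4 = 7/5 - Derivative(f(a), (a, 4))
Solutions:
 f(a) = C1 + C2*a + C3*a^2 + C4*a^3 - a^6/200 - a^5/480 + 7*a^4/120


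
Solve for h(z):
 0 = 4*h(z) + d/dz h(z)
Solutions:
 h(z) = C1*exp(-4*z)


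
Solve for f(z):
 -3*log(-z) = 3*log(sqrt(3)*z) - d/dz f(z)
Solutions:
 f(z) = C1 + 6*z*log(z) + z*(-6 + 3*log(3)/2 + 3*I*pi)


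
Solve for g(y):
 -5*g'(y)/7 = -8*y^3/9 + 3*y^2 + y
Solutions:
 g(y) = C1 + 14*y^4/45 - 7*y^3/5 - 7*y^2/10


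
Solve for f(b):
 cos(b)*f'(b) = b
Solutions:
 f(b) = C1 + Integral(b/cos(b), b)


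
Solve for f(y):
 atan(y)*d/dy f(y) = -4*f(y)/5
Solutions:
 f(y) = C1*exp(-4*Integral(1/atan(y), y)/5)


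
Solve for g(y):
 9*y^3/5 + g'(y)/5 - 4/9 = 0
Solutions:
 g(y) = C1 - 9*y^4/4 + 20*y/9


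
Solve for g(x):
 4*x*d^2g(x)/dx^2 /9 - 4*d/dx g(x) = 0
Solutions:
 g(x) = C1 + C2*x^10


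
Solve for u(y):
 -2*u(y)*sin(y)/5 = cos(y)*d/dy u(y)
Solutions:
 u(y) = C1*cos(y)^(2/5)


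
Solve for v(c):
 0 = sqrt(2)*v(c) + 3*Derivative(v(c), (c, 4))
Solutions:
 v(c) = (C1*sin(2^(5/8)*3^(3/4)*c/6) + C2*cos(2^(5/8)*3^(3/4)*c/6))*exp(-2^(5/8)*3^(3/4)*c/6) + (C3*sin(2^(5/8)*3^(3/4)*c/6) + C4*cos(2^(5/8)*3^(3/4)*c/6))*exp(2^(5/8)*3^(3/4)*c/6)


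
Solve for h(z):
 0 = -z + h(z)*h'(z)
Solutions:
 h(z) = -sqrt(C1 + z^2)
 h(z) = sqrt(C1 + z^2)


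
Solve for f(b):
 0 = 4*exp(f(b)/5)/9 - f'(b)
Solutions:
 f(b) = 5*log(-1/(C1 + 4*b)) + 5*log(45)


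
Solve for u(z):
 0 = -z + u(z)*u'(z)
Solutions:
 u(z) = -sqrt(C1 + z^2)
 u(z) = sqrt(C1 + z^2)


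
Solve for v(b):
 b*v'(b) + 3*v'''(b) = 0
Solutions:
 v(b) = C1 + Integral(C2*airyai(-3^(2/3)*b/3) + C3*airybi(-3^(2/3)*b/3), b)


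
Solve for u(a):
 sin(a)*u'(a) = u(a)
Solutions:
 u(a) = C1*sqrt(cos(a) - 1)/sqrt(cos(a) + 1)


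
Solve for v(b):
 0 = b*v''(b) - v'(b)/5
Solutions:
 v(b) = C1 + C2*b^(6/5)


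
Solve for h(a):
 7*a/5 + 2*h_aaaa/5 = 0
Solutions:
 h(a) = C1 + C2*a + C3*a^2 + C4*a^3 - 7*a^5/240


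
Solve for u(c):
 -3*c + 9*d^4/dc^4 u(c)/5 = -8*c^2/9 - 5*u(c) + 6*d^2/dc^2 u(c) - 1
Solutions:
 u(c) = -8*c^2/45 + 3*c/5 + (C1 + C2*c)*exp(-sqrt(15)*c/3) + (C3 + C4*c)*exp(sqrt(15)*c/3) - 47/75
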